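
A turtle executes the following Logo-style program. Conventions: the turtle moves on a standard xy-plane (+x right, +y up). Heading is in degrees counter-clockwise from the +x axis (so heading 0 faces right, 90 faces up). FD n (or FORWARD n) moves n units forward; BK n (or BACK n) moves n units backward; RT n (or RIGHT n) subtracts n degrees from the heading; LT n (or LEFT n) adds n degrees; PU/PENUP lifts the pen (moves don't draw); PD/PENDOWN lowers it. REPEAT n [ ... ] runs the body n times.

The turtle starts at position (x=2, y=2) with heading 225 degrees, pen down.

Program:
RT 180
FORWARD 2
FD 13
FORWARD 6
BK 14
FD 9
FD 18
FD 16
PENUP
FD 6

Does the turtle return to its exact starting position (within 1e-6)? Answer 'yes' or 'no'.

Executing turtle program step by step:
Start: pos=(2,2), heading=225, pen down
RT 180: heading 225 -> 45
FD 2: (2,2) -> (3.414,3.414) [heading=45, draw]
FD 13: (3.414,3.414) -> (12.607,12.607) [heading=45, draw]
FD 6: (12.607,12.607) -> (16.849,16.849) [heading=45, draw]
BK 14: (16.849,16.849) -> (6.95,6.95) [heading=45, draw]
FD 9: (6.95,6.95) -> (13.314,13.314) [heading=45, draw]
FD 18: (13.314,13.314) -> (26.042,26.042) [heading=45, draw]
FD 16: (26.042,26.042) -> (37.355,37.355) [heading=45, draw]
PU: pen up
FD 6: (37.355,37.355) -> (41.598,41.598) [heading=45, move]
Final: pos=(41.598,41.598), heading=45, 7 segment(s) drawn

Start position: (2, 2)
Final position: (41.598, 41.598)
Distance = 56; >= 1e-6 -> NOT closed

Answer: no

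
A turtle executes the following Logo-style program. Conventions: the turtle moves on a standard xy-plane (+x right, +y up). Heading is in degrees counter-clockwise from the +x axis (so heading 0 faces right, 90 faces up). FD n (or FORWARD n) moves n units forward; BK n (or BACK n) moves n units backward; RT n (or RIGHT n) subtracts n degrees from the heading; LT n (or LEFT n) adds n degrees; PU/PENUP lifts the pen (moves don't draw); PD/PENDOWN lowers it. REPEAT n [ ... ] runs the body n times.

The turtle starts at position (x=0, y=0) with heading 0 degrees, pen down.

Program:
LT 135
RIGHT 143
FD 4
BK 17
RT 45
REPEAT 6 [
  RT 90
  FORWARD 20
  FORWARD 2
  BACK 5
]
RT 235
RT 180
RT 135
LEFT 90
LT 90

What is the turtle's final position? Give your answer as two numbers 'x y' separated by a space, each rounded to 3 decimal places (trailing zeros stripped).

Answer: -36.681 5.155

Derivation:
Executing turtle program step by step:
Start: pos=(0,0), heading=0, pen down
LT 135: heading 0 -> 135
RT 143: heading 135 -> 352
FD 4: (0,0) -> (3.961,-0.557) [heading=352, draw]
BK 17: (3.961,-0.557) -> (-12.873,1.809) [heading=352, draw]
RT 45: heading 352 -> 307
REPEAT 6 [
  -- iteration 1/6 --
  RT 90: heading 307 -> 217
  FD 20: (-12.873,1.809) -> (-28.846,-10.227) [heading=217, draw]
  FD 2: (-28.846,-10.227) -> (-30.443,-11.431) [heading=217, draw]
  BK 5: (-30.443,-11.431) -> (-26.45,-8.422) [heading=217, draw]
  -- iteration 2/6 --
  RT 90: heading 217 -> 127
  FD 20: (-26.45,-8.422) -> (-38.487,7.551) [heading=127, draw]
  FD 2: (-38.487,7.551) -> (-39.69,9.148) [heading=127, draw]
  BK 5: (-39.69,9.148) -> (-36.681,5.155) [heading=127, draw]
  -- iteration 3/6 --
  RT 90: heading 127 -> 37
  FD 20: (-36.681,5.155) -> (-20.708,17.191) [heading=37, draw]
  FD 2: (-20.708,17.191) -> (-19.111,18.395) [heading=37, draw]
  BK 5: (-19.111,18.395) -> (-23.104,15.386) [heading=37, draw]
  -- iteration 4/6 --
  RT 90: heading 37 -> 307
  FD 20: (-23.104,15.386) -> (-11.068,-0.587) [heading=307, draw]
  FD 2: (-11.068,-0.587) -> (-9.864,-2.184) [heading=307, draw]
  BK 5: (-9.864,-2.184) -> (-12.873,1.809) [heading=307, draw]
  -- iteration 5/6 --
  RT 90: heading 307 -> 217
  FD 20: (-12.873,1.809) -> (-28.846,-10.227) [heading=217, draw]
  FD 2: (-28.846,-10.227) -> (-30.443,-11.431) [heading=217, draw]
  BK 5: (-30.443,-11.431) -> (-26.45,-8.422) [heading=217, draw]
  -- iteration 6/6 --
  RT 90: heading 217 -> 127
  FD 20: (-26.45,-8.422) -> (-38.487,7.551) [heading=127, draw]
  FD 2: (-38.487,7.551) -> (-39.69,9.148) [heading=127, draw]
  BK 5: (-39.69,9.148) -> (-36.681,5.155) [heading=127, draw]
]
RT 235: heading 127 -> 252
RT 180: heading 252 -> 72
RT 135: heading 72 -> 297
LT 90: heading 297 -> 27
LT 90: heading 27 -> 117
Final: pos=(-36.681,5.155), heading=117, 20 segment(s) drawn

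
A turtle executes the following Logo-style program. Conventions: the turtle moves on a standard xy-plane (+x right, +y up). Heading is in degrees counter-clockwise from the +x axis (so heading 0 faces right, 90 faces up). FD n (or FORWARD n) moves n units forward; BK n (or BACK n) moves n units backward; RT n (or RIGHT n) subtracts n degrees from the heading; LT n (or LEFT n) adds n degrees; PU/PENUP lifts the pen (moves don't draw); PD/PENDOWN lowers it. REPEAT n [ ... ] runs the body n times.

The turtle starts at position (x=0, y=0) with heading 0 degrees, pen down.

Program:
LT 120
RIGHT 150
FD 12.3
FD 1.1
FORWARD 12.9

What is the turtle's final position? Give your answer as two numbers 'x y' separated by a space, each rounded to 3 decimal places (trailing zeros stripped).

Answer: 22.776 -13.15

Derivation:
Executing turtle program step by step:
Start: pos=(0,0), heading=0, pen down
LT 120: heading 0 -> 120
RT 150: heading 120 -> 330
FD 12.3: (0,0) -> (10.652,-6.15) [heading=330, draw]
FD 1.1: (10.652,-6.15) -> (11.605,-6.7) [heading=330, draw]
FD 12.9: (11.605,-6.7) -> (22.776,-13.15) [heading=330, draw]
Final: pos=(22.776,-13.15), heading=330, 3 segment(s) drawn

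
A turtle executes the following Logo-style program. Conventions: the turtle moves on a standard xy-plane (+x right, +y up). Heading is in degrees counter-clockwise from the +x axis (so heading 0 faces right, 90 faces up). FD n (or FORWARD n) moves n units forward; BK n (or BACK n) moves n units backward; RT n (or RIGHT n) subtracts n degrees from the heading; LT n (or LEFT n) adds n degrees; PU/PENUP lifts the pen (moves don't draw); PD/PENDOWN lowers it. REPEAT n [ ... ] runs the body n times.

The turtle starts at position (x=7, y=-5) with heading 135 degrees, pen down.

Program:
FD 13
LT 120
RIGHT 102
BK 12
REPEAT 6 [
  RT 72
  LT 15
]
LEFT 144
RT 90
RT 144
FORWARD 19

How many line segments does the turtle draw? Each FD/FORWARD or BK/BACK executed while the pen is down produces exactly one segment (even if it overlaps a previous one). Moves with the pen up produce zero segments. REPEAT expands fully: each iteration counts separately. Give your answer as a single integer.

Executing turtle program step by step:
Start: pos=(7,-5), heading=135, pen down
FD 13: (7,-5) -> (-2.192,4.192) [heading=135, draw]
LT 120: heading 135 -> 255
RT 102: heading 255 -> 153
BK 12: (-2.192,4.192) -> (8.5,-1.255) [heading=153, draw]
REPEAT 6 [
  -- iteration 1/6 --
  RT 72: heading 153 -> 81
  LT 15: heading 81 -> 96
  -- iteration 2/6 --
  RT 72: heading 96 -> 24
  LT 15: heading 24 -> 39
  -- iteration 3/6 --
  RT 72: heading 39 -> 327
  LT 15: heading 327 -> 342
  -- iteration 4/6 --
  RT 72: heading 342 -> 270
  LT 15: heading 270 -> 285
  -- iteration 5/6 --
  RT 72: heading 285 -> 213
  LT 15: heading 213 -> 228
  -- iteration 6/6 --
  RT 72: heading 228 -> 156
  LT 15: heading 156 -> 171
]
LT 144: heading 171 -> 315
RT 90: heading 315 -> 225
RT 144: heading 225 -> 81
FD 19: (8.5,-1.255) -> (11.472,17.511) [heading=81, draw]
Final: pos=(11.472,17.511), heading=81, 3 segment(s) drawn
Segments drawn: 3

Answer: 3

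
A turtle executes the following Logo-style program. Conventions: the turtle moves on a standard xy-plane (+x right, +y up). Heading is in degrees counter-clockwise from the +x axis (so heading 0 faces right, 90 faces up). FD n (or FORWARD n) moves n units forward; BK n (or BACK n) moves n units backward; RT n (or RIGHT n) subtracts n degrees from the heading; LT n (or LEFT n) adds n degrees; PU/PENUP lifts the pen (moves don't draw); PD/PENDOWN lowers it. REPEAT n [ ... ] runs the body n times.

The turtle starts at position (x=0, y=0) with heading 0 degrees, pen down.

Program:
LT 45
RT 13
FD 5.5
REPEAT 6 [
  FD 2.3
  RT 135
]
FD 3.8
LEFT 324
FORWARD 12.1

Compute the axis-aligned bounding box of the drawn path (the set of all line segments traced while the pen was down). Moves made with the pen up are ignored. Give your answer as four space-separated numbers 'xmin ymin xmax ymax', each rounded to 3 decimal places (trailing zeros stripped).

Answer: 0 -10.945 7.7 4.348

Derivation:
Executing turtle program step by step:
Start: pos=(0,0), heading=0, pen down
LT 45: heading 0 -> 45
RT 13: heading 45 -> 32
FD 5.5: (0,0) -> (4.664,2.915) [heading=32, draw]
REPEAT 6 [
  -- iteration 1/6 --
  FD 2.3: (4.664,2.915) -> (6.615,4.133) [heading=32, draw]
  RT 135: heading 32 -> 257
  -- iteration 2/6 --
  FD 2.3: (6.615,4.133) -> (6.097,1.892) [heading=257, draw]
  RT 135: heading 257 -> 122
  -- iteration 3/6 --
  FD 2.3: (6.097,1.892) -> (4.879,3.843) [heading=122, draw]
  RT 135: heading 122 -> 347
  -- iteration 4/6 --
  FD 2.3: (4.879,3.843) -> (7.12,3.325) [heading=347, draw]
  RT 135: heading 347 -> 212
  -- iteration 5/6 --
  FD 2.3: (7.12,3.325) -> (5.169,2.107) [heading=212, draw]
  RT 135: heading 212 -> 77
  -- iteration 6/6 --
  FD 2.3: (5.169,2.107) -> (5.687,4.348) [heading=77, draw]
  RT 135: heading 77 -> 302
]
FD 3.8: (5.687,4.348) -> (7.7,1.125) [heading=302, draw]
LT 324: heading 302 -> 266
FD 12.1: (7.7,1.125) -> (6.856,-10.945) [heading=266, draw]
Final: pos=(6.856,-10.945), heading=266, 9 segment(s) drawn

Segment endpoints: x in {0, 4.664, 4.879, 5.169, 5.687, 6.097, 6.615, 6.856, 7.12, 7.7}, y in {-10.945, 0, 1.125, 1.892, 2.107, 2.915, 3.325, 3.843, 4.133, 4.348}
xmin=0, ymin=-10.945, xmax=7.7, ymax=4.348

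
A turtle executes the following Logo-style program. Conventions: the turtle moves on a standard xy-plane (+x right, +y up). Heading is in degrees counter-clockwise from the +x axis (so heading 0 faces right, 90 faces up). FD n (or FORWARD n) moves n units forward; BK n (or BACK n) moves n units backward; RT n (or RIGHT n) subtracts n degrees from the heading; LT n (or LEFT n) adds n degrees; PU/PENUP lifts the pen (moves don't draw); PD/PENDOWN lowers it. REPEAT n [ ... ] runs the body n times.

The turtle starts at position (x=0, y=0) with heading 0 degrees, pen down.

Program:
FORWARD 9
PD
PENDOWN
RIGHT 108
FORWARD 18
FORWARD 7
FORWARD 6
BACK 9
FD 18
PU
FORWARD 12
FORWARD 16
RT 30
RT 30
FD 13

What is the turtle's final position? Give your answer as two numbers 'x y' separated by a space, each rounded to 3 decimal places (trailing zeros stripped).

Executing turtle program step by step:
Start: pos=(0,0), heading=0, pen down
FD 9: (0,0) -> (9,0) [heading=0, draw]
PD: pen down
PD: pen down
RT 108: heading 0 -> 252
FD 18: (9,0) -> (3.438,-17.119) [heading=252, draw]
FD 7: (3.438,-17.119) -> (1.275,-23.776) [heading=252, draw]
FD 6: (1.275,-23.776) -> (-0.58,-29.483) [heading=252, draw]
BK 9: (-0.58,-29.483) -> (2.202,-20.923) [heading=252, draw]
FD 18: (2.202,-20.923) -> (-3.361,-38.042) [heading=252, draw]
PU: pen up
FD 12: (-3.361,-38.042) -> (-7.069,-49.455) [heading=252, move]
FD 16: (-7.069,-49.455) -> (-12.013,-64.672) [heading=252, move]
RT 30: heading 252 -> 222
RT 30: heading 222 -> 192
FD 13: (-12.013,-64.672) -> (-24.729,-67.375) [heading=192, move]
Final: pos=(-24.729,-67.375), heading=192, 6 segment(s) drawn

Answer: -24.729 -67.375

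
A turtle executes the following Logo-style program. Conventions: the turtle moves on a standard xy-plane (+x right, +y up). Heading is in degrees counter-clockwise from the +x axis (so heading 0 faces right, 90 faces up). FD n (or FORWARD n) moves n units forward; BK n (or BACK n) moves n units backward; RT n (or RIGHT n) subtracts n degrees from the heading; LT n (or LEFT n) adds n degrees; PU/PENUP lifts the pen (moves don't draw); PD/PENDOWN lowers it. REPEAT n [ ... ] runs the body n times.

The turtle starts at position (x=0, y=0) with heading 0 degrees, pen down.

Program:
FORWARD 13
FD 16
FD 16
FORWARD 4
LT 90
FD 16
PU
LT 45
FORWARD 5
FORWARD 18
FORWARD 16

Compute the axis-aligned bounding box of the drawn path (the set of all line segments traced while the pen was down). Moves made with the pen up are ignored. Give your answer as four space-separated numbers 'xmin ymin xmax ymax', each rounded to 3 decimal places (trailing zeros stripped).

Answer: 0 0 49 16

Derivation:
Executing turtle program step by step:
Start: pos=(0,0), heading=0, pen down
FD 13: (0,0) -> (13,0) [heading=0, draw]
FD 16: (13,0) -> (29,0) [heading=0, draw]
FD 16: (29,0) -> (45,0) [heading=0, draw]
FD 4: (45,0) -> (49,0) [heading=0, draw]
LT 90: heading 0 -> 90
FD 16: (49,0) -> (49,16) [heading=90, draw]
PU: pen up
LT 45: heading 90 -> 135
FD 5: (49,16) -> (45.464,19.536) [heading=135, move]
FD 18: (45.464,19.536) -> (32.737,32.263) [heading=135, move]
FD 16: (32.737,32.263) -> (21.423,43.577) [heading=135, move]
Final: pos=(21.423,43.577), heading=135, 5 segment(s) drawn

Segment endpoints: x in {0, 13, 29, 45, 49}, y in {0, 16}
xmin=0, ymin=0, xmax=49, ymax=16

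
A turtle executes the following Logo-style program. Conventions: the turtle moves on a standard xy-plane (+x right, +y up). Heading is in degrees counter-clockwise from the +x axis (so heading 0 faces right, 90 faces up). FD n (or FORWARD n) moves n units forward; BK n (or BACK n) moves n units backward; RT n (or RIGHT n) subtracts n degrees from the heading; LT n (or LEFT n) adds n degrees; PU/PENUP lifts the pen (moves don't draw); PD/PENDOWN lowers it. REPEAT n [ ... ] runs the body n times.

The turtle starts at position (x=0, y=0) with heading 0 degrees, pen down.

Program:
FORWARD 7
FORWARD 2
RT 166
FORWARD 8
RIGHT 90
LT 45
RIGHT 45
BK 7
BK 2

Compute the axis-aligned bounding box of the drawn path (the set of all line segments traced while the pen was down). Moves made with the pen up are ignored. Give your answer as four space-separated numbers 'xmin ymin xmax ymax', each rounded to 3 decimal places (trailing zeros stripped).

Executing turtle program step by step:
Start: pos=(0,0), heading=0, pen down
FD 7: (0,0) -> (7,0) [heading=0, draw]
FD 2: (7,0) -> (9,0) [heading=0, draw]
RT 166: heading 0 -> 194
FD 8: (9,0) -> (1.238,-1.935) [heading=194, draw]
RT 90: heading 194 -> 104
LT 45: heading 104 -> 149
RT 45: heading 149 -> 104
BK 7: (1.238,-1.935) -> (2.931,-8.727) [heading=104, draw]
BK 2: (2.931,-8.727) -> (3.415,-10.668) [heading=104, draw]
Final: pos=(3.415,-10.668), heading=104, 5 segment(s) drawn

Segment endpoints: x in {0, 1.238, 2.931, 3.415, 7, 9}, y in {-10.668, -8.727, -1.935, 0}
xmin=0, ymin=-10.668, xmax=9, ymax=0

Answer: 0 -10.668 9 0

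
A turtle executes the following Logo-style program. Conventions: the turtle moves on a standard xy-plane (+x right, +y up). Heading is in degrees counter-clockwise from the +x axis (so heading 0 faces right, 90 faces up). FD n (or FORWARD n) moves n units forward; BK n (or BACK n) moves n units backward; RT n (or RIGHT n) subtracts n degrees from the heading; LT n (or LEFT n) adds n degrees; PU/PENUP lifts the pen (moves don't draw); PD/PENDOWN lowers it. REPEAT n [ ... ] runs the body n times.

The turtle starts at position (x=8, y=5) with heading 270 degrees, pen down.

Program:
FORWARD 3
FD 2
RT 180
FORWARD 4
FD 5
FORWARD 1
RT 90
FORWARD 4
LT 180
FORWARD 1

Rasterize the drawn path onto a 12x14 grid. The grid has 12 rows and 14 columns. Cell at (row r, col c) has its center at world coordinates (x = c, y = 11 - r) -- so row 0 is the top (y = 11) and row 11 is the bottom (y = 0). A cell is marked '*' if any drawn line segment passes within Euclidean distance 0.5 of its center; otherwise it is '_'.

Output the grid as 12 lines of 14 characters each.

Segment 0: (8,5) -> (8,2)
Segment 1: (8,2) -> (8,0)
Segment 2: (8,0) -> (8,4)
Segment 3: (8,4) -> (8,9)
Segment 4: (8,9) -> (8,10)
Segment 5: (8,10) -> (12,10)
Segment 6: (12,10) -> (11,10)

Answer: ______________
________*****_
________*_____
________*_____
________*_____
________*_____
________*_____
________*_____
________*_____
________*_____
________*_____
________*_____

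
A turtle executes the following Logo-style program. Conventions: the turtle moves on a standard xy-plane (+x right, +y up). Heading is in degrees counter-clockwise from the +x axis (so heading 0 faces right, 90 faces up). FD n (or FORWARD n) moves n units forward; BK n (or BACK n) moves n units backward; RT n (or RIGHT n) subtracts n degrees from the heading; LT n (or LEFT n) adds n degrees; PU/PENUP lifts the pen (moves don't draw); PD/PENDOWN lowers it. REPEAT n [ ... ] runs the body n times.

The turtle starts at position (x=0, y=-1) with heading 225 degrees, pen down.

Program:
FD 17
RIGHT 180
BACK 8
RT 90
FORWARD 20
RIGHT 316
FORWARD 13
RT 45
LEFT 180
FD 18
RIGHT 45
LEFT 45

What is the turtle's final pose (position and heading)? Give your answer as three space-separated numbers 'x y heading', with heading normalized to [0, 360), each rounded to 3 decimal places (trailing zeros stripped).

Executing turtle program step by step:
Start: pos=(0,-1), heading=225, pen down
FD 17: (0,-1) -> (-12.021,-13.021) [heading=225, draw]
RT 180: heading 225 -> 45
BK 8: (-12.021,-13.021) -> (-17.678,-18.678) [heading=45, draw]
RT 90: heading 45 -> 315
FD 20: (-17.678,-18.678) -> (-3.536,-32.82) [heading=315, draw]
RT 316: heading 315 -> 359
FD 13: (-3.536,-32.82) -> (9.462,-33.047) [heading=359, draw]
RT 45: heading 359 -> 314
LT 180: heading 314 -> 134
FD 18: (9.462,-33.047) -> (-3.041,-20.099) [heading=134, draw]
RT 45: heading 134 -> 89
LT 45: heading 89 -> 134
Final: pos=(-3.041,-20.099), heading=134, 5 segment(s) drawn

Answer: -3.041 -20.099 134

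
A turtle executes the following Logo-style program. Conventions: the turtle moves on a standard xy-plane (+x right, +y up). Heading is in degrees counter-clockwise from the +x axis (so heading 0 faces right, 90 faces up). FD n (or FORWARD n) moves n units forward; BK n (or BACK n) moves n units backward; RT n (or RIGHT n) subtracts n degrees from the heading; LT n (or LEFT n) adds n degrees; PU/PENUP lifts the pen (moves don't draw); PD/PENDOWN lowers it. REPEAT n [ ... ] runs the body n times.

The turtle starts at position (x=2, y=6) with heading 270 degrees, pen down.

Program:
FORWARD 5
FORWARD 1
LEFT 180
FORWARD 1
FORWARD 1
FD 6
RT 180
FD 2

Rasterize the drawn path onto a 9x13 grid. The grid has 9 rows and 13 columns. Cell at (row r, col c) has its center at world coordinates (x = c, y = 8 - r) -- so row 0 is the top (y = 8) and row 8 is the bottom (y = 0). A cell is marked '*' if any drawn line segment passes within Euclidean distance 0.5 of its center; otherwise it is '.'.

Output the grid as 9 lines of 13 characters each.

Answer: ..*..........
..*..........
..*..........
..*..........
..*..........
..*..........
..*..........
..*..........
..*..........

Derivation:
Segment 0: (2,6) -> (2,1)
Segment 1: (2,1) -> (2,0)
Segment 2: (2,0) -> (2,1)
Segment 3: (2,1) -> (2,2)
Segment 4: (2,2) -> (2,8)
Segment 5: (2,8) -> (2,6)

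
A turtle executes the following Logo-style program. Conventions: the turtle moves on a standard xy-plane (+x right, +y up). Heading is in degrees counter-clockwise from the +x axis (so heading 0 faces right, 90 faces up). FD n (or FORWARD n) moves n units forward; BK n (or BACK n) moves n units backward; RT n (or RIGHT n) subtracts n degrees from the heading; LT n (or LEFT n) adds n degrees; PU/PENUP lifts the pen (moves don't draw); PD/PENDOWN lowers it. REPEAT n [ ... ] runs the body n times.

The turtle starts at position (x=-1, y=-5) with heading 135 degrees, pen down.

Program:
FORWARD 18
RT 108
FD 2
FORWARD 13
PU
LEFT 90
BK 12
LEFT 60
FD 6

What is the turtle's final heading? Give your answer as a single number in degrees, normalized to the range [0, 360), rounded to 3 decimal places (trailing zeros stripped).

Answer: 177

Derivation:
Executing turtle program step by step:
Start: pos=(-1,-5), heading=135, pen down
FD 18: (-1,-5) -> (-13.728,7.728) [heading=135, draw]
RT 108: heading 135 -> 27
FD 2: (-13.728,7.728) -> (-11.946,8.636) [heading=27, draw]
FD 13: (-11.946,8.636) -> (-0.363,14.538) [heading=27, draw]
PU: pen up
LT 90: heading 27 -> 117
BK 12: (-0.363,14.538) -> (5.085,3.846) [heading=117, move]
LT 60: heading 117 -> 177
FD 6: (5.085,3.846) -> (-0.907,4.16) [heading=177, move]
Final: pos=(-0.907,4.16), heading=177, 3 segment(s) drawn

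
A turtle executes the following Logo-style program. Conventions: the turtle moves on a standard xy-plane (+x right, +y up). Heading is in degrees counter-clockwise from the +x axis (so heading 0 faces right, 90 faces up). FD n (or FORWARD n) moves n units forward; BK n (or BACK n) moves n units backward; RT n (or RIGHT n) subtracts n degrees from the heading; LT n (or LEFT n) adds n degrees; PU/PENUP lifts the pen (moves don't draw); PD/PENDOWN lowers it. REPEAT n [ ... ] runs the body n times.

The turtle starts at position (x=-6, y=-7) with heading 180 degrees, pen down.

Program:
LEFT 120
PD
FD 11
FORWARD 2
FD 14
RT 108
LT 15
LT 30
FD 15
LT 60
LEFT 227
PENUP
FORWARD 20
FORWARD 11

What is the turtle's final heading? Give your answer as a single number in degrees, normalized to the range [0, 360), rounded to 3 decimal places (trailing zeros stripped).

Answer: 164

Derivation:
Executing turtle program step by step:
Start: pos=(-6,-7), heading=180, pen down
LT 120: heading 180 -> 300
PD: pen down
FD 11: (-6,-7) -> (-0.5,-16.526) [heading=300, draw]
FD 2: (-0.5,-16.526) -> (0.5,-18.258) [heading=300, draw]
FD 14: (0.5,-18.258) -> (7.5,-30.383) [heading=300, draw]
RT 108: heading 300 -> 192
LT 15: heading 192 -> 207
LT 30: heading 207 -> 237
FD 15: (7.5,-30.383) -> (-0.67,-42.963) [heading=237, draw]
LT 60: heading 237 -> 297
LT 227: heading 297 -> 164
PU: pen up
FD 20: (-0.67,-42.963) -> (-19.895,-37.45) [heading=164, move]
FD 11: (-19.895,-37.45) -> (-30.469,-34.418) [heading=164, move]
Final: pos=(-30.469,-34.418), heading=164, 4 segment(s) drawn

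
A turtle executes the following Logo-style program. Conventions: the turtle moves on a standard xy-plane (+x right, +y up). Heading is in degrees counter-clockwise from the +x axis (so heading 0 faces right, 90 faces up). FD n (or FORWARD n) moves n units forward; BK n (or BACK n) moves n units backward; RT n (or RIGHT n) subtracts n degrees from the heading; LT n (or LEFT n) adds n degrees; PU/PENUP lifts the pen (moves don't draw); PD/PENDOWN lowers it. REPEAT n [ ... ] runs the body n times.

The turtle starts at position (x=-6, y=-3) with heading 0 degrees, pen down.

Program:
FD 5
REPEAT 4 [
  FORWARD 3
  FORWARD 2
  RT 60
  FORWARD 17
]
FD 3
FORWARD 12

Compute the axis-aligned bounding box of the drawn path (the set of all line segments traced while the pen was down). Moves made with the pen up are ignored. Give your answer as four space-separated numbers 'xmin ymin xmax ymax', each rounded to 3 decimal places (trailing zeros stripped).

Answer: -34 -41.105 15 -3

Derivation:
Executing turtle program step by step:
Start: pos=(-6,-3), heading=0, pen down
FD 5: (-6,-3) -> (-1,-3) [heading=0, draw]
REPEAT 4 [
  -- iteration 1/4 --
  FD 3: (-1,-3) -> (2,-3) [heading=0, draw]
  FD 2: (2,-3) -> (4,-3) [heading=0, draw]
  RT 60: heading 0 -> 300
  FD 17: (4,-3) -> (12.5,-17.722) [heading=300, draw]
  -- iteration 2/4 --
  FD 3: (12.5,-17.722) -> (14,-20.321) [heading=300, draw]
  FD 2: (14,-20.321) -> (15,-22.053) [heading=300, draw]
  RT 60: heading 300 -> 240
  FD 17: (15,-22.053) -> (6.5,-36.775) [heading=240, draw]
  -- iteration 3/4 --
  FD 3: (6.5,-36.775) -> (5,-39.373) [heading=240, draw]
  FD 2: (5,-39.373) -> (4,-41.105) [heading=240, draw]
  RT 60: heading 240 -> 180
  FD 17: (4,-41.105) -> (-13,-41.105) [heading=180, draw]
  -- iteration 4/4 --
  FD 3: (-13,-41.105) -> (-16,-41.105) [heading=180, draw]
  FD 2: (-16,-41.105) -> (-18,-41.105) [heading=180, draw]
  RT 60: heading 180 -> 120
  FD 17: (-18,-41.105) -> (-26.5,-26.383) [heading=120, draw]
]
FD 3: (-26.5,-26.383) -> (-28,-23.785) [heading=120, draw]
FD 12: (-28,-23.785) -> (-34,-13.392) [heading=120, draw]
Final: pos=(-34,-13.392), heading=120, 15 segment(s) drawn

Segment endpoints: x in {-34, -28, -26.5, -18, -16, -13, -6, -1, 2, 4, 4, 5, 6.5, 12.5, 14, 15}, y in {-41.105, -39.373, -36.775, -26.383, -23.785, -22.053, -20.321, -17.722, -13.392, -3}
xmin=-34, ymin=-41.105, xmax=15, ymax=-3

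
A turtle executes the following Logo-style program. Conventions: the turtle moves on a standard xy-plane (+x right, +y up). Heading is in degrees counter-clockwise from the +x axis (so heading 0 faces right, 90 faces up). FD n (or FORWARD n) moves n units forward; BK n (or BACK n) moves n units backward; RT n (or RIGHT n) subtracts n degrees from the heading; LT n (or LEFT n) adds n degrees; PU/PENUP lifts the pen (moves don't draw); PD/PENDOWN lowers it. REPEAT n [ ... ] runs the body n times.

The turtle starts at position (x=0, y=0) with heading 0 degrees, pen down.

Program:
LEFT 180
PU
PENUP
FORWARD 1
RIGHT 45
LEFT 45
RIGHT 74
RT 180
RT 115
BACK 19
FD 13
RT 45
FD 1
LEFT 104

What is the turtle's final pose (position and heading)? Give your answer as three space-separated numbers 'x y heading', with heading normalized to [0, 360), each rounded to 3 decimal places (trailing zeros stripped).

Answer: 4.338 -0.13 230

Derivation:
Executing turtle program step by step:
Start: pos=(0,0), heading=0, pen down
LT 180: heading 0 -> 180
PU: pen up
PU: pen up
FD 1: (0,0) -> (-1,0) [heading=180, move]
RT 45: heading 180 -> 135
LT 45: heading 135 -> 180
RT 74: heading 180 -> 106
RT 180: heading 106 -> 286
RT 115: heading 286 -> 171
BK 19: (-1,0) -> (17.766,-2.972) [heading=171, move]
FD 13: (17.766,-2.972) -> (4.926,-0.939) [heading=171, move]
RT 45: heading 171 -> 126
FD 1: (4.926,-0.939) -> (4.338,-0.13) [heading=126, move]
LT 104: heading 126 -> 230
Final: pos=(4.338,-0.13), heading=230, 0 segment(s) drawn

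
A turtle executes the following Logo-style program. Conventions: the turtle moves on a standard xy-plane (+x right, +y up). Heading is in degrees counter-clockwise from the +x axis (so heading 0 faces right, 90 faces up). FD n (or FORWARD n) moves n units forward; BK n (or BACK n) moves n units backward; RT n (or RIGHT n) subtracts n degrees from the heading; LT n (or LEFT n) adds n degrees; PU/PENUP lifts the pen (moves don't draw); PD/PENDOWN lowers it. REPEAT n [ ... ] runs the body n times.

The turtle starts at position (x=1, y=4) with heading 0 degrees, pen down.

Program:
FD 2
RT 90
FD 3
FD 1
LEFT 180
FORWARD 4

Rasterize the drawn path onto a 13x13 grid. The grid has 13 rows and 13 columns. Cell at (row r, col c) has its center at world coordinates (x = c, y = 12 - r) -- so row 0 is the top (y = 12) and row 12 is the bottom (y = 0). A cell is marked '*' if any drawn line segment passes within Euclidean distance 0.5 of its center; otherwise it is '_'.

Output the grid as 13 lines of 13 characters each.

Segment 0: (1,4) -> (3,4)
Segment 1: (3,4) -> (3,1)
Segment 2: (3,1) -> (3,0)
Segment 3: (3,0) -> (3,4)

Answer: _____________
_____________
_____________
_____________
_____________
_____________
_____________
_____________
_***_________
___*_________
___*_________
___*_________
___*_________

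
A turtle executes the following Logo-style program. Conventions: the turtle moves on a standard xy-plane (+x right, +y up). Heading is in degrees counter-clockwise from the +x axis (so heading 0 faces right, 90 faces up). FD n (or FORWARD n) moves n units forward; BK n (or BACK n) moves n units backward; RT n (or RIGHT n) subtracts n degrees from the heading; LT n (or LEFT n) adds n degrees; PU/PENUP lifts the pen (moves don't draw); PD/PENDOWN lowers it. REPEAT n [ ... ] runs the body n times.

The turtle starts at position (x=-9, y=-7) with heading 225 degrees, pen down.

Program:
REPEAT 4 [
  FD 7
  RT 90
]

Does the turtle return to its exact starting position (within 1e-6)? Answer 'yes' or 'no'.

Answer: yes

Derivation:
Executing turtle program step by step:
Start: pos=(-9,-7), heading=225, pen down
REPEAT 4 [
  -- iteration 1/4 --
  FD 7: (-9,-7) -> (-13.95,-11.95) [heading=225, draw]
  RT 90: heading 225 -> 135
  -- iteration 2/4 --
  FD 7: (-13.95,-11.95) -> (-18.899,-7) [heading=135, draw]
  RT 90: heading 135 -> 45
  -- iteration 3/4 --
  FD 7: (-18.899,-7) -> (-13.95,-2.05) [heading=45, draw]
  RT 90: heading 45 -> 315
  -- iteration 4/4 --
  FD 7: (-13.95,-2.05) -> (-9,-7) [heading=315, draw]
  RT 90: heading 315 -> 225
]
Final: pos=(-9,-7), heading=225, 4 segment(s) drawn

Start position: (-9, -7)
Final position: (-9, -7)
Distance = 0; < 1e-6 -> CLOSED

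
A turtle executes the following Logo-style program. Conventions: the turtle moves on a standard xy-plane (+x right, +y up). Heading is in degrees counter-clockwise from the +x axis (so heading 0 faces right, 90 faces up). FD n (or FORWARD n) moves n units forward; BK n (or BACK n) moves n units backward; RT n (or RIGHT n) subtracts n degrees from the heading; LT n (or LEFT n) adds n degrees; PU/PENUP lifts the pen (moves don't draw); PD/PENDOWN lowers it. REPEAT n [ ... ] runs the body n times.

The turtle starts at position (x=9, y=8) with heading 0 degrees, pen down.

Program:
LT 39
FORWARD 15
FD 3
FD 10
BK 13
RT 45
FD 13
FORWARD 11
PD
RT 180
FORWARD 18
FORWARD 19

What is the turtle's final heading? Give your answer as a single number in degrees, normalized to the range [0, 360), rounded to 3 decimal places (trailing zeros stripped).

Answer: 174

Derivation:
Executing turtle program step by step:
Start: pos=(9,8), heading=0, pen down
LT 39: heading 0 -> 39
FD 15: (9,8) -> (20.657,17.44) [heading=39, draw]
FD 3: (20.657,17.44) -> (22.989,19.328) [heading=39, draw]
FD 10: (22.989,19.328) -> (30.76,25.621) [heading=39, draw]
BK 13: (30.76,25.621) -> (20.657,17.44) [heading=39, draw]
RT 45: heading 39 -> 354
FD 13: (20.657,17.44) -> (33.586,16.081) [heading=354, draw]
FD 11: (33.586,16.081) -> (44.526,14.931) [heading=354, draw]
PD: pen down
RT 180: heading 354 -> 174
FD 18: (44.526,14.931) -> (26.624,16.813) [heading=174, draw]
FD 19: (26.624,16.813) -> (7.728,18.799) [heading=174, draw]
Final: pos=(7.728,18.799), heading=174, 8 segment(s) drawn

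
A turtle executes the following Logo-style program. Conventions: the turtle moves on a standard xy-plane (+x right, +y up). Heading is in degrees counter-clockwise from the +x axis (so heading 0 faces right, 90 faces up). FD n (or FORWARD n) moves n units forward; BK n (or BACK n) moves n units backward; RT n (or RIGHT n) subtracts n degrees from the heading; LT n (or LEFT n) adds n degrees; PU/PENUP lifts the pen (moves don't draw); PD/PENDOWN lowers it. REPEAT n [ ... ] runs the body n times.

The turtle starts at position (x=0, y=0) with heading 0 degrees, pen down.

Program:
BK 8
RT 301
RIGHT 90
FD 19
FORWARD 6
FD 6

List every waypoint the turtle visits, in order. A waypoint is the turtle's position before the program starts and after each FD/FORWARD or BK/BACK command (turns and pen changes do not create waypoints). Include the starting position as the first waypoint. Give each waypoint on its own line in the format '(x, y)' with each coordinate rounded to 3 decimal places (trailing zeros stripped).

Answer: (0, 0)
(-8, 0)
(8.286, -9.786)
(13.429, -12.876)
(18.572, -15.966)

Derivation:
Executing turtle program step by step:
Start: pos=(0,0), heading=0, pen down
BK 8: (0,0) -> (-8,0) [heading=0, draw]
RT 301: heading 0 -> 59
RT 90: heading 59 -> 329
FD 19: (-8,0) -> (8.286,-9.786) [heading=329, draw]
FD 6: (8.286,-9.786) -> (13.429,-12.876) [heading=329, draw]
FD 6: (13.429,-12.876) -> (18.572,-15.966) [heading=329, draw]
Final: pos=(18.572,-15.966), heading=329, 4 segment(s) drawn
Waypoints (5 total):
(0, 0)
(-8, 0)
(8.286, -9.786)
(13.429, -12.876)
(18.572, -15.966)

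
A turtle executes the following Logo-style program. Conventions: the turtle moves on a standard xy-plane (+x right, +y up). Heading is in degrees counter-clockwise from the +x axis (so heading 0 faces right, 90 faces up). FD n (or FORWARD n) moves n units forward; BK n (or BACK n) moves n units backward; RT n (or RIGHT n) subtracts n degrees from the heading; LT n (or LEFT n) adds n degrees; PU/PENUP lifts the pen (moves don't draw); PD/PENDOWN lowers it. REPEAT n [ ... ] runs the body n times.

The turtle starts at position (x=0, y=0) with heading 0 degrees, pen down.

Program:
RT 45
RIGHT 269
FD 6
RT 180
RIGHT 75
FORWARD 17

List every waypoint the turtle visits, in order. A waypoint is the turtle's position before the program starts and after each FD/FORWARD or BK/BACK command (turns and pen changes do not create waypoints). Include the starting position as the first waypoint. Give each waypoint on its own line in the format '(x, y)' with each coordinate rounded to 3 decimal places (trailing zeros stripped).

Executing turtle program step by step:
Start: pos=(0,0), heading=0, pen down
RT 45: heading 0 -> 315
RT 269: heading 315 -> 46
FD 6: (0,0) -> (4.168,4.316) [heading=46, draw]
RT 180: heading 46 -> 226
RT 75: heading 226 -> 151
FD 17: (4.168,4.316) -> (-10.701,12.558) [heading=151, draw]
Final: pos=(-10.701,12.558), heading=151, 2 segment(s) drawn
Waypoints (3 total):
(0, 0)
(4.168, 4.316)
(-10.701, 12.558)

Answer: (0, 0)
(4.168, 4.316)
(-10.701, 12.558)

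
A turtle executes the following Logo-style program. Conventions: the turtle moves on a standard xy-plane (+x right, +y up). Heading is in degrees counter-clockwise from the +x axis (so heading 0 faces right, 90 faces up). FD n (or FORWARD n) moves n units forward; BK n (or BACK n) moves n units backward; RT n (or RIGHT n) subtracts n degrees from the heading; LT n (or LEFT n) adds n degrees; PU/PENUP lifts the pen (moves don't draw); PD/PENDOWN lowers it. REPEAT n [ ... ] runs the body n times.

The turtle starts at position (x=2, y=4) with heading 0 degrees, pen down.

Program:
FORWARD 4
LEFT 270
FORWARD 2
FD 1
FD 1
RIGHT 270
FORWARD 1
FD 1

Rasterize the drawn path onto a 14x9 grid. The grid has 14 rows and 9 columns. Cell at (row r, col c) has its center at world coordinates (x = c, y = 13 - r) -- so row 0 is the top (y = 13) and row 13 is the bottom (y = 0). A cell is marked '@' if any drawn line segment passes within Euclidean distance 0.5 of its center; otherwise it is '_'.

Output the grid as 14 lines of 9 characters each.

Segment 0: (2,4) -> (6,4)
Segment 1: (6,4) -> (6,2)
Segment 2: (6,2) -> (6,1)
Segment 3: (6,1) -> (6,0)
Segment 4: (6,0) -> (7,0)
Segment 5: (7,0) -> (8,0)

Answer: _________
_________
_________
_________
_________
_________
_________
_________
_________
__@@@@@__
______@__
______@__
______@__
______@@@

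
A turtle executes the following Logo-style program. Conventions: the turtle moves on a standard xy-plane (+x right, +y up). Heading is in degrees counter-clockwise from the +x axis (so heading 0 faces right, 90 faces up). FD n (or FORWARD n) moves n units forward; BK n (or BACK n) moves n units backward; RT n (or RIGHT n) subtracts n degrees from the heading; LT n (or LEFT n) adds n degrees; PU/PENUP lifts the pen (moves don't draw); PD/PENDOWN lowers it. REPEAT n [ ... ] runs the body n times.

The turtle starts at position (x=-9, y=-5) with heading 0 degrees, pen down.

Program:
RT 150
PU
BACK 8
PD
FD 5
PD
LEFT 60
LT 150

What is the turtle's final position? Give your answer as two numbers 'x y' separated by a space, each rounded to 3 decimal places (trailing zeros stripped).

Executing turtle program step by step:
Start: pos=(-9,-5), heading=0, pen down
RT 150: heading 0 -> 210
PU: pen up
BK 8: (-9,-5) -> (-2.072,-1) [heading=210, move]
PD: pen down
FD 5: (-2.072,-1) -> (-6.402,-3.5) [heading=210, draw]
PD: pen down
LT 60: heading 210 -> 270
LT 150: heading 270 -> 60
Final: pos=(-6.402,-3.5), heading=60, 1 segment(s) drawn

Answer: -6.402 -3.5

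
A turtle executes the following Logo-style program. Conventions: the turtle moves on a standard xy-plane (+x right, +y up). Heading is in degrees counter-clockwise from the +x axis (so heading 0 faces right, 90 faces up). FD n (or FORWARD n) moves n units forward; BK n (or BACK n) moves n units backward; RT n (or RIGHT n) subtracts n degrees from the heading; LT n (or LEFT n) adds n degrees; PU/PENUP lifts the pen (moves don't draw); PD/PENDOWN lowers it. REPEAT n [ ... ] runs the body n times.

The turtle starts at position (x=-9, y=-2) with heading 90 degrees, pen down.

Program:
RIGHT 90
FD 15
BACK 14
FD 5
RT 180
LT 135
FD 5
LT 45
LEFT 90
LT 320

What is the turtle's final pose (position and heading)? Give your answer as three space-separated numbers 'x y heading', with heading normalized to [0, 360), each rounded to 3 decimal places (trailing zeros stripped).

Answer: 0.536 -5.536 50

Derivation:
Executing turtle program step by step:
Start: pos=(-9,-2), heading=90, pen down
RT 90: heading 90 -> 0
FD 15: (-9,-2) -> (6,-2) [heading=0, draw]
BK 14: (6,-2) -> (-8,-2) [heading=0, draw]
FD 5: (-8,-2) -> (-3,-2) [heading=0, draw]
RT 180: heading 0 -> 180
LT 135: heading 180 -> 315
FD 5: (-3,-2) -> (0.536,-5.536) [heading=315, draw]
LT 45: heading 315 -> 0
LT 90: heading 0 -> 90
LT 320: heading 90 -> 50
Final: pos=(0.536,-5.536), heading=50, 4 segment(s) drawn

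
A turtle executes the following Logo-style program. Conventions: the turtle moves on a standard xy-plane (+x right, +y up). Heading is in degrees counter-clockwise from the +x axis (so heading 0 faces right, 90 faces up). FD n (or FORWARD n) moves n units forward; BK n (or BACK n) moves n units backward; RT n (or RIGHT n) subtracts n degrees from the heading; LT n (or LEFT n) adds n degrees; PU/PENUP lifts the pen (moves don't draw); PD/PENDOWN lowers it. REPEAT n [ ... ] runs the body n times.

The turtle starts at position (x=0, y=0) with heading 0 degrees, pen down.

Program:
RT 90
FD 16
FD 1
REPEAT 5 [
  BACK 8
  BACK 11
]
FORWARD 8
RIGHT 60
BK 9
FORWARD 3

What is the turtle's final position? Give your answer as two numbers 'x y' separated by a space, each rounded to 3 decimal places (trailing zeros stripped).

Executing turtle program step by step:
Start: pos=(0,0), heading=0, pen down
RT 90: heading 0 -> 270
FD 16: (0,0) -> (0,-16) [heading=270, draw]
FD 1: (0,-16) -> (0,-17) [heading=270, draw]
REPEAT 5 [
  -- iteration 1/5 --
  BK 8: (0,-17) -> (0,-9) [heading=270, draw]
  BK 11: (0,-9) -> (0,2) [heading=270, draw]
  -- iteration 2/5 --
  BK 8: (0,2) -> (0,10) [heading=270, draw]
  BK 11: (0,10) -> (0,21) [heading=270, draw]
  -- iteration 3/5 --
  BK 8: (0,21) -> (0,29) [heading=270, draw]
  BK 11: (0,29) -> (0,40) [heading=270, draw]
  -- iteration 4/5 --
  BK 8: (0,40) -> (0,48) [heading=270, draw]
  BK 11: (0,48) -> (0,59) [heading=270, draw]
  -- iteration 5/5 --
  BK 8: (0,59) -> (0,67) [heading=270, draw]
  BK 11: (0,67) -> (0,78) [heading=270, draw]
]
FD 8: (0,78) -> (0,70) [heading=270, draw]
RT 60: heading 270 -> 210
BK 9: (0,70) -> (7.794,74.5) [heading=210, draw]
FD 3: (7.794,74.5) -> (5.196,73) [heading=210, draw]
Final: pos=(5.196,73), heading=210, 15 segment(s) drawn

Answer: 5.196 73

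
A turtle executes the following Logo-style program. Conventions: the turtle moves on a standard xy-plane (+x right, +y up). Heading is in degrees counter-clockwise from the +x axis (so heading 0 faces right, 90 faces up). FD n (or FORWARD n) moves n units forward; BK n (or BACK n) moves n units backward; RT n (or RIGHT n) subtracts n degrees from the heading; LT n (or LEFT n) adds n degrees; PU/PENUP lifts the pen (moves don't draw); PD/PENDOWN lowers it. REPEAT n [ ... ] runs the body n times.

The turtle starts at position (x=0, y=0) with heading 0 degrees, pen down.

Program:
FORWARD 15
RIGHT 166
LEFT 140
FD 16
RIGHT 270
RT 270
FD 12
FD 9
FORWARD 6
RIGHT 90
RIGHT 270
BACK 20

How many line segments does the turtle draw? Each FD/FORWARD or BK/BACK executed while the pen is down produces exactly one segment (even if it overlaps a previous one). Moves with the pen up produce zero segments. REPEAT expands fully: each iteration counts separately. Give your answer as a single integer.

Answer: 6

Derivation:
Executing turtle program step by step:
Start: pos=(0,0), heading=0, pen down
FD 15: (0,0) -> (15,0) [heading=0, draw]
RT 166: heading 0 -> 194
LT 140: heading 194 -> 334
FD 16: (15,0) -> (29.381,-7.014) [heading=334, draw]
RT 270: heading 334 -> 64
RT 270: heading 64 -> 154
FD 12: (29.381,-7.014) -> (18.595,-1.753) [heading=154, draw]
FD 9: (18.595,-1.753) -> (10.506,2.192) [heading=154, draw]
FD 6: (10.506,2.192) -> (5.113,4.822) [heading=154, draw]
RT 90: heading 154 -> 64
RT 270: heading 64 -> 154
BK 20: (5.113,4.822) -> (23.089,-3.945) [heading=154, draw]
Final: pos=(23.089,-3.945), heading=154, 6 segment(s) drawn
Segments drawn: 6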